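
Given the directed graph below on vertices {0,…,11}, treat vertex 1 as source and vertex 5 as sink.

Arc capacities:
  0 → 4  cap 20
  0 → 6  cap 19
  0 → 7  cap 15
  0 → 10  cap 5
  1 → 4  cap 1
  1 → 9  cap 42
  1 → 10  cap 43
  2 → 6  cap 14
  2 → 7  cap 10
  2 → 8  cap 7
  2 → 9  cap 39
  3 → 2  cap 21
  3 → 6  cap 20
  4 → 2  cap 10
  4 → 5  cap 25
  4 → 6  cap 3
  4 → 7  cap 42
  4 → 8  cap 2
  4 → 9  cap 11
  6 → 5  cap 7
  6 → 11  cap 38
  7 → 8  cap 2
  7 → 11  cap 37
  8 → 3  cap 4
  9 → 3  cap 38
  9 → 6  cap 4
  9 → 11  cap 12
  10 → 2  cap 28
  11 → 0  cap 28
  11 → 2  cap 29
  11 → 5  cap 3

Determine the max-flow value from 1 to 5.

augment #1: 1→4→5 bottleneck 1, total now 1
augment #2: 1→9→6→5 bottleneck 4, total now 5
augment #3: 1→9→11→5 bottleneck 3, total now 8
augment #4: 1→9→3→6→5 bottleneck 3, total now 11
augment #5: 1→9→11→0→4→5 bottleneck 9, total now 20
augment #6: 1→9→3→6→11→0→4→5 bottleneck 11, total now 31

Maximum flow value: 31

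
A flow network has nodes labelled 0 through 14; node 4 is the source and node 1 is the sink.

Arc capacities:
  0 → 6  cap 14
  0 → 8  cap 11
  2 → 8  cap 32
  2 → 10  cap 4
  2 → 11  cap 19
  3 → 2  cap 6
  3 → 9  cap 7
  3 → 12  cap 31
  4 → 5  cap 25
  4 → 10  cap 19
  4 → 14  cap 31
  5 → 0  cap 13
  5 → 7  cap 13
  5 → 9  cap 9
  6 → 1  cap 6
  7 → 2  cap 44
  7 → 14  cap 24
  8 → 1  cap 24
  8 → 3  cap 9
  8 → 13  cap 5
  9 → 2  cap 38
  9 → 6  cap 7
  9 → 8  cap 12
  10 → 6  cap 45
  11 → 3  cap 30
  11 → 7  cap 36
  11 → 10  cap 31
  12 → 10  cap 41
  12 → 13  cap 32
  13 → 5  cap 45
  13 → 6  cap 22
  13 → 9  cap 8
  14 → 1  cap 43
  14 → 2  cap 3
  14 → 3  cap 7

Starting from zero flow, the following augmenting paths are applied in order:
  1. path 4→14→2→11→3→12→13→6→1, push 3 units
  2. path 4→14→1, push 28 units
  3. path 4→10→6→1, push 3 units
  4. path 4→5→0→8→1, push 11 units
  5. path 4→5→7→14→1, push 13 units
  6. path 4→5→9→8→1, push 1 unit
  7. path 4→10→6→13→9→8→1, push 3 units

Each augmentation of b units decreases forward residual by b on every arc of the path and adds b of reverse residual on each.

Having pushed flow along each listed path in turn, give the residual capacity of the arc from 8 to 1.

after path 1 (4→14→2→11→3→12→13→6→1, push 3): res(8,1)=24
after path 2 (4→14→1, push 28): res(8,1)=24
after path 3 (4→10→6→1, push 3): res(8,1)=24
after path 4 (4→5→0→8→1, push 11): res(8,1)=13
after path 5 (4→5→7→14→1, push 13): res(8,1)=13
after path 6 (4→5→9→8→1, push 1): res(8,1)=12
after path 7 (4→10→6→13→9→8→1, push 3): res(8,1)=9

Residual capacity of (8,1): 9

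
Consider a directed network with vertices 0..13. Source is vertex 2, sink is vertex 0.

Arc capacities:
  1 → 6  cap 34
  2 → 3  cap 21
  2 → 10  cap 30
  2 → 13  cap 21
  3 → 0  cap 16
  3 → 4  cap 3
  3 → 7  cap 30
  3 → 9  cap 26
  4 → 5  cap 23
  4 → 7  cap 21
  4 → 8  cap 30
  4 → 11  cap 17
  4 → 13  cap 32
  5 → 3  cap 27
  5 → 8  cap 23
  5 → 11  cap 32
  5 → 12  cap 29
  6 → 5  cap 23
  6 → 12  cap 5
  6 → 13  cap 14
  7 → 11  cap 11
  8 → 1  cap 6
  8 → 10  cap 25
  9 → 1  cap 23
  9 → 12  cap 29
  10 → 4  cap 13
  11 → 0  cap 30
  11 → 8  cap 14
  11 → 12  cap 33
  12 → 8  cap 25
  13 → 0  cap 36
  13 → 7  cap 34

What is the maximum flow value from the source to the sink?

Maximum flow value: 55

augment #1: 2→3→0 bottleneck 16, total now 16
augment #2: 2→13→0 bottleneck 21, total now 37
augment #3: 2→3→4→11→0 bottleneck 3, total now 40
augment #4: 2→3→7→11→0 bottleneck 2, total now 42
augment #5: 2→10→4→11→0 bottleneck 13, total now 55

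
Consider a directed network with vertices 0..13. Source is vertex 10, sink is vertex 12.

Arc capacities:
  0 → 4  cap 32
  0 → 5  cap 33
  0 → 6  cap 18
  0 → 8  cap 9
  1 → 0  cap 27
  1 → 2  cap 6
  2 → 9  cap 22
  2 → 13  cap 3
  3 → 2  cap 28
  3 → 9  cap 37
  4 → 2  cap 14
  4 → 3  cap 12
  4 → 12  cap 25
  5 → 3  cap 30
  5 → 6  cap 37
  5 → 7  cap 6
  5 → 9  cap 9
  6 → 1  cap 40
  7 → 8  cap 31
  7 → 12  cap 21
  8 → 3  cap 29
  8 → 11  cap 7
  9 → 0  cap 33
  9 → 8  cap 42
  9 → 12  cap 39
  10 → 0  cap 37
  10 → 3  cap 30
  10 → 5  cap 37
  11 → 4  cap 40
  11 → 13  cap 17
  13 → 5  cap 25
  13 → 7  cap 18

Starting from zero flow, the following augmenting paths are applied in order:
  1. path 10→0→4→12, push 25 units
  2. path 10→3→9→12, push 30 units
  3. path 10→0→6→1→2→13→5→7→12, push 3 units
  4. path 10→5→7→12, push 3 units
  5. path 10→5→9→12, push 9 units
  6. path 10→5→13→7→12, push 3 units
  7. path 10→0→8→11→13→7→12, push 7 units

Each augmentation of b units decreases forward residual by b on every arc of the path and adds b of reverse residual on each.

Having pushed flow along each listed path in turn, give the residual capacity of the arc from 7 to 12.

Residual capacity of (7,12): 5

after path 1 (10→0→4→12, push 25): res(7,12)=21
after path 2 (10→3→9→12, push 30): res(7,12)=21
after path 3 (10→0→6→1→2→13→5→7→12, push 3): res(7,12)=18
after path 4 (10→5→7→12, push 3): res(7,12)=15
after path 5 (10→5→9→12, push 9): res(7,12)=15
after path 6 (10→5→13→7→12, push 3): res(7,12)=12
after path 7 (10→0→8→11→13→7→12, push 7): res(7,12)=5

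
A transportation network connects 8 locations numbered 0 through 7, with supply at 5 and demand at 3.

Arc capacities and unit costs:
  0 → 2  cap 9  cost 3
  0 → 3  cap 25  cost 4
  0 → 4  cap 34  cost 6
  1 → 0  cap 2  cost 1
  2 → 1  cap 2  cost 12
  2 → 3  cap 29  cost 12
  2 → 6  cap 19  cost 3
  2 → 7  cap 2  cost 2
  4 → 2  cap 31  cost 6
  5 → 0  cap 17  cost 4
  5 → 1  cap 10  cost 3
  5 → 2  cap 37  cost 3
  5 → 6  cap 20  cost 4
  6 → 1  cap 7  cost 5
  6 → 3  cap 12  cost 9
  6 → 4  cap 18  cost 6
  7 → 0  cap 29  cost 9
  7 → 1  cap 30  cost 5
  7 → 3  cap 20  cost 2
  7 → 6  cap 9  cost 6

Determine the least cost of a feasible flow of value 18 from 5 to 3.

Minimum cost for 18 units: 142

shortest-cost path #1: 5→2→7→3 push 2 @ unit cost 7 (adds 14)
shortest-cost path #2: 5→0→3 push 16 @ unit cost 8 (adds 128)
total cost = 142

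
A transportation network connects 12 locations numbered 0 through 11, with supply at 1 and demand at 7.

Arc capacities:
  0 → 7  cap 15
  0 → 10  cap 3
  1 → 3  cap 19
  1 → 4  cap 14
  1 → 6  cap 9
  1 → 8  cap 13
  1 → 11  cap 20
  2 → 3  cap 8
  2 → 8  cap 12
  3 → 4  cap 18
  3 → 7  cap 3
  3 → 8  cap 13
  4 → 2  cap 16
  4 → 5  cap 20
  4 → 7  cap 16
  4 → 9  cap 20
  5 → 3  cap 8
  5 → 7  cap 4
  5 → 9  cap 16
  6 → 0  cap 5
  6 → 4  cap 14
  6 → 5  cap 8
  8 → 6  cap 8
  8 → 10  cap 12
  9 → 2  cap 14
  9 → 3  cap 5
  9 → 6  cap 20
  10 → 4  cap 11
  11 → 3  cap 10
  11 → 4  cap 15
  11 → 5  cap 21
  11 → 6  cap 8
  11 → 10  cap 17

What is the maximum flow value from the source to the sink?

Maximum flow value: 28

augment #1: 1→3→7 bottleneck 3, total now 3
augment #2: 1→4→7 bottleneck 14, total now 17
augment #3: 1→3→4→7 bottleneck 2, total now 19
augment #4: 1→6→0→7 bottleneck 5, total now 24
augment #5: 1→6→5→7 bottleneck 4, total now 28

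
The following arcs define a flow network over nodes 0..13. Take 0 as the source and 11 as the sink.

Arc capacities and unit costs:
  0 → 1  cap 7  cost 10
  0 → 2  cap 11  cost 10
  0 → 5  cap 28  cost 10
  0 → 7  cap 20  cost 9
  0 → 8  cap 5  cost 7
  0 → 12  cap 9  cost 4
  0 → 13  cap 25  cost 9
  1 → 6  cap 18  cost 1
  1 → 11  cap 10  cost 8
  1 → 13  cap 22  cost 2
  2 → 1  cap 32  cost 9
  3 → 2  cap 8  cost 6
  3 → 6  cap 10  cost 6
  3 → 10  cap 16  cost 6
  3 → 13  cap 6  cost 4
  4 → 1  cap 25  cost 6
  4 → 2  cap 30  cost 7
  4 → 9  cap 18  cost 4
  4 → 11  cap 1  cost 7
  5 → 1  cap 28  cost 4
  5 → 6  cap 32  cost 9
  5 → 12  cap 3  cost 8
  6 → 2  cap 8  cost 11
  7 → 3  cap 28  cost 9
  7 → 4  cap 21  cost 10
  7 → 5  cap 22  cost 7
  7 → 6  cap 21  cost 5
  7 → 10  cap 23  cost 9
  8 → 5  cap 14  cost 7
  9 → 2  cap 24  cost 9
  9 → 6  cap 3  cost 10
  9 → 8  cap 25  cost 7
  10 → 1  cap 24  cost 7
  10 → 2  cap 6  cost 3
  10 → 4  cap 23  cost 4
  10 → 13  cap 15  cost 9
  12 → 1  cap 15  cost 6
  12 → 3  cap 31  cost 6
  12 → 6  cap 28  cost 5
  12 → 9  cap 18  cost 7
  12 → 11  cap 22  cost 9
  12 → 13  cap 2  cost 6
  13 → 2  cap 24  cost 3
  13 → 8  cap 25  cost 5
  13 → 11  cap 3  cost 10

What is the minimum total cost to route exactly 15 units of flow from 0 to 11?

shortest-cost path #1: 0→12→11 push 9 @ unit cost 13 (adds 117)
shortest-cost path #2: 0→1→11 push 6 @ unit cost 18 (adds 108)
total cost = 225

Minimum cost for 15 units: 225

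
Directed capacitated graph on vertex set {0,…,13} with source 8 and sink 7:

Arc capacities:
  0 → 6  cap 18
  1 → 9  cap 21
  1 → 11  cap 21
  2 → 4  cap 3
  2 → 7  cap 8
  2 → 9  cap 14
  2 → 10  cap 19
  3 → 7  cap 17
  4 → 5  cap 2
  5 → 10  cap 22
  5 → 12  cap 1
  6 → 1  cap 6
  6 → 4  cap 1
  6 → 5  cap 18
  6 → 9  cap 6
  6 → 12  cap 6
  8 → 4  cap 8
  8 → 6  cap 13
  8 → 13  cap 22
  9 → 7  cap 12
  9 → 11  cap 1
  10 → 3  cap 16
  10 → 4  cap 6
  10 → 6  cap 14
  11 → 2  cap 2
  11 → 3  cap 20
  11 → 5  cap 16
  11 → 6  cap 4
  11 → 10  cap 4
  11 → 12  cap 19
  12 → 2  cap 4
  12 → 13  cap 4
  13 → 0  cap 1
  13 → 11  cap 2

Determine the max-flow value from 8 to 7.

Maximum flow value: 18

augment #1: 8→6→9→7 bottleneck 6, total now 6
augment #2: 8→6→1→9→7 bottleneck 6, total now 12
augment #3: 8→6→12→2→7 bottleneck 1, total now 13
augment #4: 8→13→11→2→7 bottleneck 2, total now 15
augment #5: 8→4→5→10→3→7 bottleneck 2, total now 17
augment #6: 8→13→0→6→12→2→7 bottleneck 1, total now 18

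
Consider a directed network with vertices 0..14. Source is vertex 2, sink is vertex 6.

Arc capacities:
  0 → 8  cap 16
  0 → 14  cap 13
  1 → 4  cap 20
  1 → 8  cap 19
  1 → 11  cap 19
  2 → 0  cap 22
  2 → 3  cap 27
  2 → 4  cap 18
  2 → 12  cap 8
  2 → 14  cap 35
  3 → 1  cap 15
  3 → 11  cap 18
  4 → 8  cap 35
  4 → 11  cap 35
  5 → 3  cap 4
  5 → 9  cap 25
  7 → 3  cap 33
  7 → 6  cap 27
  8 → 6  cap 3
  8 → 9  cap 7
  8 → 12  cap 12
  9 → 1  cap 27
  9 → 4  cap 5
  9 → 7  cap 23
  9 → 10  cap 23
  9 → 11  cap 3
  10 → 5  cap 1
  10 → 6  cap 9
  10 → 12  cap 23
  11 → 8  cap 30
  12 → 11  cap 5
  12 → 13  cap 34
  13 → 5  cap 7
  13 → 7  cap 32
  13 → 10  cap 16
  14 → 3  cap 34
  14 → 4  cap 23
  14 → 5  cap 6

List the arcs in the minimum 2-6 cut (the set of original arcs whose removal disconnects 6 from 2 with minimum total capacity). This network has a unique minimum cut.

Min-cut arcs: {(2,12), (8,6), (8,9), (8,12), (14,5)} (total capacity 36)

augment #1: 2→0→8→6 push 3
augment #2: 2→12→13→7→6 push 8
augment #3: 2→0→8→9→7→6 push 7
augment #4: 2→14→5→9→7→6 push 6
augment #5: 2→0→8→12→13→7→6 push 6
augment #6: 2→4→8→12→13→10→6 push 6
max flow = 36; residual-reachable set from 2 gives S-side
cut edges (S→T): {(2,12), (8,6), (8,9), (8,12), (14,5)} total cap 36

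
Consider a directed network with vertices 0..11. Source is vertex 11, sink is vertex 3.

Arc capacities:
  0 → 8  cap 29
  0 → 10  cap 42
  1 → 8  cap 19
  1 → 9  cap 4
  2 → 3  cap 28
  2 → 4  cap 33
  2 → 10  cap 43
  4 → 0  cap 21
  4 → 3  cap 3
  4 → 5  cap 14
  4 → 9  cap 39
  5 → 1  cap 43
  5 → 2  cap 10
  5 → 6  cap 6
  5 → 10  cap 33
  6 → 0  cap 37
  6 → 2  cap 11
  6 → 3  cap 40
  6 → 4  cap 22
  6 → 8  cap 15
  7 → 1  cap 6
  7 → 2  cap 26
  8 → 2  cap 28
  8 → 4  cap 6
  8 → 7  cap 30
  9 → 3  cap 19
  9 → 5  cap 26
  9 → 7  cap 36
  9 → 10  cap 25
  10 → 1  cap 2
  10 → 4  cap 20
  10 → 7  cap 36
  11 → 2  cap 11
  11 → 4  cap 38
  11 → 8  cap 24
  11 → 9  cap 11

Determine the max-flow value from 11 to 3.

Maximum flow value: 56

augment #1: 11→2→3 bottleneck 11, total now 11
augment #2: 11→4→3 bottleneck 3, total now 14
augment #3: 11→9→3 bottleneck 11, total now 25
augment #4: 11→4→9→3 bottleneck 8, total now 33
augment #5: 11→8→2→3 bottleneck 17, total now 50
augment #6: 11→4→5→6→3 bottleneck 6, total now 56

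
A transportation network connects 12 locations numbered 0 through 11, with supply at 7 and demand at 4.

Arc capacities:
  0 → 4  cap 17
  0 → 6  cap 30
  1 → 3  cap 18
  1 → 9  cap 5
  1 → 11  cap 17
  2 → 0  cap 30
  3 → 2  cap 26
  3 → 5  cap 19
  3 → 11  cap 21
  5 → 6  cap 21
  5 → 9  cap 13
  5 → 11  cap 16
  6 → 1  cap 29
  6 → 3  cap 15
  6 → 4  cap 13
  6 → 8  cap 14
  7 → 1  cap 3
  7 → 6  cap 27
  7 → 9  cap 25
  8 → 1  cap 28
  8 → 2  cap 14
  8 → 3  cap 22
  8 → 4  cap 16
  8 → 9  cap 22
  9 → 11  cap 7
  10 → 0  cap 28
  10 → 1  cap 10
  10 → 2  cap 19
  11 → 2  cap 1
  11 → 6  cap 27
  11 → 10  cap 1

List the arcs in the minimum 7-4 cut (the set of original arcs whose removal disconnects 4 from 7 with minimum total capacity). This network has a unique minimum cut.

augment #1: 7→6→4 push 13
augment #2: 7→6→8→4 push 14
augment #3: 7→1→3→2→0→4 push 3
augment #4: 7→9→11→2→0→4 push 1
augment #5: 7→9→11→10→0→4 push 1
augment #6: 7→9→11→6→3→2→0→4 push 5
max flow = 37; residual-reachable set from 7 gives S-side
cut edges (S→T): {(7,1), (7,6), (9,11)} total cap 37

Min-cut arcs: {(7,1), (7,6), (9,11)} (total capacity 37)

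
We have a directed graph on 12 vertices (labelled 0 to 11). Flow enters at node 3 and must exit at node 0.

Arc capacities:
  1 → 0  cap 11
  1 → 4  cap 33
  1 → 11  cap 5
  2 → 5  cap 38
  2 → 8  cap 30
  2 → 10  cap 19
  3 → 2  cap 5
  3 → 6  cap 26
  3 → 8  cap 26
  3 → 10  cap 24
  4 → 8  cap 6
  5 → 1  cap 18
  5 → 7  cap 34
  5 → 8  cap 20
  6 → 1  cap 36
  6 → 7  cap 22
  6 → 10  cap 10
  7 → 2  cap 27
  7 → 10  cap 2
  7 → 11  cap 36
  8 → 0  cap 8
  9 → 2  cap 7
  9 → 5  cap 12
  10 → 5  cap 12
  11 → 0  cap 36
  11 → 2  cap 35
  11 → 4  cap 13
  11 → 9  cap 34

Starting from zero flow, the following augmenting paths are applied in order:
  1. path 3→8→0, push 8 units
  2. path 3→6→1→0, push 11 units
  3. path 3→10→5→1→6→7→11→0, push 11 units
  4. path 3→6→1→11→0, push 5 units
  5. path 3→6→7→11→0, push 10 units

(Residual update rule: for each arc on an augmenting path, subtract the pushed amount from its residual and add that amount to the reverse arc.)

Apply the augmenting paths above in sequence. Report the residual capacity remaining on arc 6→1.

after path 1 (3→8→0, push 8): res(6,1)=36
after path 2 (3→6→1→0, push 11): res(6,1)=25
after path 3 (3→10→5→1→6→7→11→0, push 11): res(6,1)=36
after path 4 (3→6→1→11→0, push 5): res(6,1)=31
after path 5 (3→6→7→11→0, push 10): res(6,1)=31

Residual capacity of (6,1): 31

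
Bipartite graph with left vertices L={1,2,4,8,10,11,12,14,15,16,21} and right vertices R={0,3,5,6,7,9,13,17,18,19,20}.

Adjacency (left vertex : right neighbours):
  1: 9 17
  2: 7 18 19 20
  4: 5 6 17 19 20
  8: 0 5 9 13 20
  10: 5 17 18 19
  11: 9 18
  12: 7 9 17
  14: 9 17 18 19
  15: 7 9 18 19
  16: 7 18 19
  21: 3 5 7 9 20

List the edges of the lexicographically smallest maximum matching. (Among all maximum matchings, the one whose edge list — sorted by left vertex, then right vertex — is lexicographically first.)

Lex-smallest maximum matching: {(1,9), (2,20), (4,6), (8,0), (10,5), (11,18), (12,7), (14,17), (15,19), (21,3)}

|M| = 10 (so the lex-smallest maximum matching has 10 edges)
process left vertices in ascending order; for each, take the smallest-labelled available neighbour that still permits 10 edges overall, or leave it unmatched if none does
lex-smallest matching: {1-9, 2-20, 4-6, 8-0, 10-5, 11-18, 12-7, 14-17, 15-19, 21-3}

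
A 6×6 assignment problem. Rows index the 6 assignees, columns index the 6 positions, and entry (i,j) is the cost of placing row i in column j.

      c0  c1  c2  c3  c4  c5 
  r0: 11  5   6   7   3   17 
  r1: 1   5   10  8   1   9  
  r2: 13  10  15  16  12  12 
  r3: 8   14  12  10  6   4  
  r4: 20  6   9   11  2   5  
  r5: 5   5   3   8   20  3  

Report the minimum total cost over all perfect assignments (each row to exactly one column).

optimal assignment: row0→col3 (cost 7), row1→col0 (cost 1), row2→col1 (cost 10), row3→col5 (cost 4), row4→col4 (cost 2), row5→col2 (cost 3)
total = 7 + 1 + 10 + 4 + 2 + 3 = 27

Minimum assignment cost: 27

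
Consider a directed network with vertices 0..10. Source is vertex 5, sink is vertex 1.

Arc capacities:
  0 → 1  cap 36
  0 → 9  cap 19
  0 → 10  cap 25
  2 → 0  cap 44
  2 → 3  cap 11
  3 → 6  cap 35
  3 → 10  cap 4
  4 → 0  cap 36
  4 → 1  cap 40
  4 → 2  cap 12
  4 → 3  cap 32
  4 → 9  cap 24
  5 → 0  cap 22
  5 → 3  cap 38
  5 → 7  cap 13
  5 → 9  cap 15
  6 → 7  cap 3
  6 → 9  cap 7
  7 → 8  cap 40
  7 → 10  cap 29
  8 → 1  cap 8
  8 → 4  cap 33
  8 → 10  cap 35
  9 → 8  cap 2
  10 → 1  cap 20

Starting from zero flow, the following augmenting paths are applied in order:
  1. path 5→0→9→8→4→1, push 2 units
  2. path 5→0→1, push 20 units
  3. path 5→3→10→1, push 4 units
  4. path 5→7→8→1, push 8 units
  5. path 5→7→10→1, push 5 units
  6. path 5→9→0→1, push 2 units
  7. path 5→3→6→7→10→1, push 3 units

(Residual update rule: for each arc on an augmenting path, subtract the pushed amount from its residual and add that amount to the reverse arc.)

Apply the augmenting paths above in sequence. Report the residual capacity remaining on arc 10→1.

after path 1 (5→0→9→8→4→1, push 2): res(10,1)=20
after path 2 (5→0→1, push 20): res(10,1)=20
after path 3 (5→3→10→1, push 4): res(10,1)=16
after path 4 (5→7→8→1, push 8): res(10,1)=16
after path 5 (5→7→10→1, push 5): res(10,1)=11
after path 6 (5→9→0→1, push 2): res(10,1)=11
after path 7 (5→3→6→7→10→1, push 3): res(10,1)=8

Residual capacity of (10,1): 8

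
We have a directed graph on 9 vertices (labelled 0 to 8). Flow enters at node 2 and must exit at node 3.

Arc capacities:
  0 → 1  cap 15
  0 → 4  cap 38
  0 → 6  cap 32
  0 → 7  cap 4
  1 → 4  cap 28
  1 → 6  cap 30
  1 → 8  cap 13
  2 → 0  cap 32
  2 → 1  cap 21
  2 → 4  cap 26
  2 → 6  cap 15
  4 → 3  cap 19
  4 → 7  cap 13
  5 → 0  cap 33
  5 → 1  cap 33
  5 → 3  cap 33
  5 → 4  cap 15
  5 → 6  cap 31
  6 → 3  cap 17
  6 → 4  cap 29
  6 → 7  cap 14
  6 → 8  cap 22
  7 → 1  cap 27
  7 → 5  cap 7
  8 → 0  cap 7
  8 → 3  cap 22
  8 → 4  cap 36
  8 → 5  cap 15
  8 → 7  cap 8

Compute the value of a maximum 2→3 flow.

augment #1: 2→4→3 bottleneck 19, total now 19
augment #2: 2→6→3 bottleneck 15, total now 34
augment #3: 2→0→6→3 bottleneck 2, total now 36
augment #4: 2→1→8→3 bottleneck 13, total now 49
augment #5: 2→0→6→8→3 bottleneck 9, total now 58
augment #6: 2→0→7→5→3 bottleneck 4, total now 62
augment #7: 2→4→7→5→3 bottleneck 3, total now 65
augment #8: 2→0→6→8→5→3 bottleneck 13, total now 78

Maximum flow value: 78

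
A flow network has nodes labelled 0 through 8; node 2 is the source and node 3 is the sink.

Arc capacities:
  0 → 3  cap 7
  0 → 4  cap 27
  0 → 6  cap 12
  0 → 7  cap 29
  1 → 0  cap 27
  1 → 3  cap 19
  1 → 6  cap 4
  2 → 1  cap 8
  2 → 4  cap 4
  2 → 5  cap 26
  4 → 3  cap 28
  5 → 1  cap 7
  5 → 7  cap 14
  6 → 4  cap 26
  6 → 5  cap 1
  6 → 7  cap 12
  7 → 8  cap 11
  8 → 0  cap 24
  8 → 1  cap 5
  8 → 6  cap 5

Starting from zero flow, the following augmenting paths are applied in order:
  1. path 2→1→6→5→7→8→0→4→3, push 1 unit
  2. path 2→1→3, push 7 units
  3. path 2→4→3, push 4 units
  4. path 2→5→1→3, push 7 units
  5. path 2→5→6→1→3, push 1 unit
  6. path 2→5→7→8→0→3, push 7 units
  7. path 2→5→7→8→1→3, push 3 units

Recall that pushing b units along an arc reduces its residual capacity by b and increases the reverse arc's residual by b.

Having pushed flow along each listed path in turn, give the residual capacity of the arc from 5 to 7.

Residual capacity of (5,7): 3

after path 1 (2→1→6→5→7→8→0→4→3, push 1): res(5,7)=13
after path 2 (2→1→3, push 7): res(5,7)=13
after path 3 (2→4→3, push 4): res(5,7)=13
after path 4 (2→5→1→3, push 7): res(5,7)=13
after path 5 (2→5→6→1→3, push 1): res(5,7)=13
after path 6 (2→5→7→8→0→3, push 7): res(5,7)=6
after path 7 (2→5→7→8→1→3, push 3): res(5,7)=3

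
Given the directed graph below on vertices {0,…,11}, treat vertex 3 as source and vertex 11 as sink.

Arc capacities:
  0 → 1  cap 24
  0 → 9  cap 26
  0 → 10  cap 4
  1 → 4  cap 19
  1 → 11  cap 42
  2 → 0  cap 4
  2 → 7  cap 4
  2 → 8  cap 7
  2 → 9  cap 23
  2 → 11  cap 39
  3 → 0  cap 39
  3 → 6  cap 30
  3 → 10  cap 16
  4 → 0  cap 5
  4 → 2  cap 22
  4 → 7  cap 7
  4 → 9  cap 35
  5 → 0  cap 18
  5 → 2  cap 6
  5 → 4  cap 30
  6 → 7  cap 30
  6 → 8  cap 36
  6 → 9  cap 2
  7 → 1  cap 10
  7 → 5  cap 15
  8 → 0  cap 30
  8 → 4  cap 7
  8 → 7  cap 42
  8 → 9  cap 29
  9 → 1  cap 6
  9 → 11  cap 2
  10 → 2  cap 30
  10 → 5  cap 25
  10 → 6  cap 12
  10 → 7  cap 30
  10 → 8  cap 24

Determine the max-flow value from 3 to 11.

Maximum flow value: 81

augment #1: 3→0→1→11 bottleneck 24, total now 24
augment #2: 3→0→9→11 bottleneck 2, total now 26
augment #3: 3→10→2→11 bottleneck 16, total now 42
augment #4: 3→0→9→1→11 bottleneck 6, total now 48
augment #5: 3→0→10→2→11 bottleneck 4, total now 52
augment #6: 3→6→7→1→11 bottleneck 10, total now 62
augment #7: 3→6→7→5→2→11 bottleneck 6, total now 68
augment #8: 3→6→8→4→2→11 bottleneck 7, total now 75
augment #9: 3→6→7→5→4→2→11 bottleneck 6, total now 81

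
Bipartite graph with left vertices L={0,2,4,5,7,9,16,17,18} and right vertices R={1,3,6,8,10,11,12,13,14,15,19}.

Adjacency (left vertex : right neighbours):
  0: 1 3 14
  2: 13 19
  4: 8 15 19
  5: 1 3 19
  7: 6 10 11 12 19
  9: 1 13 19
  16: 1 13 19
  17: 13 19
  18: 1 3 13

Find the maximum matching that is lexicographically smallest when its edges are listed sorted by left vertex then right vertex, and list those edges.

|M| = 7 (so the lex-smallest maximum matching has 7 edges)
process left vertices in ascending order; for each, take the smallest-labelled available neighbour that still permits 7 edges overall, or leave it unmatched if none does
lex-smallest matching: {0-14, 2-13, 4-8, 5-1, 7-6, 9-19, 18-3}

Lex-smallest maximum matching: {(0,14), (2,13), (4,8), (5,1), (7,6), (9,19), (18,3)}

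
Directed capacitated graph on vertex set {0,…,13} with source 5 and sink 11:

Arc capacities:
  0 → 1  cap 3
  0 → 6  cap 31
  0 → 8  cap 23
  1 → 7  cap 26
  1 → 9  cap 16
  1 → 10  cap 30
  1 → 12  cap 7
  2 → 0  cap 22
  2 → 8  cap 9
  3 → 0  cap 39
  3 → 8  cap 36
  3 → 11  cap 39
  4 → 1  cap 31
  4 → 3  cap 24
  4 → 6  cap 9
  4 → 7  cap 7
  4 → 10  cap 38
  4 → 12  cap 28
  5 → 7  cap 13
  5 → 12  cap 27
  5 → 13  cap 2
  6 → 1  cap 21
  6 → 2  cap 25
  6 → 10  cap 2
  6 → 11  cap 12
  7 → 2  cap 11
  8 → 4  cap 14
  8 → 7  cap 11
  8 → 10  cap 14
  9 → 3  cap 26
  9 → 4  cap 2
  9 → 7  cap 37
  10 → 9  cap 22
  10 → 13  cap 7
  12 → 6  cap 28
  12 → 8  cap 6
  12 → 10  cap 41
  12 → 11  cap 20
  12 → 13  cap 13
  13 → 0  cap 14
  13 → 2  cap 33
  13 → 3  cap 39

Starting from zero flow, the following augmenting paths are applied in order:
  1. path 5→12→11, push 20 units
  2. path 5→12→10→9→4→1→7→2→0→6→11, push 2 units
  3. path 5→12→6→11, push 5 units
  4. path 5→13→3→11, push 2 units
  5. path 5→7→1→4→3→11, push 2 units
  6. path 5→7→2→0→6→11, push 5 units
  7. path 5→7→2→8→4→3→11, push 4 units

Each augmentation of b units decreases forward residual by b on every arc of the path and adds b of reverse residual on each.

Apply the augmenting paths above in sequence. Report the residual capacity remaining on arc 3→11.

Residual capacity of (3,11): 31

after path 1 (5→12→11, push 20): res(3,11)=39
after path 2 (5→12→10→9→4→1→7→2→0→6→11, push 2): res(3,11)=39
after path 3 (5→12→6→11, push 5): res(3,11)=39
after path 4 (5→13→3→11, push 2): res(3,11)=37
after path 5 (5→7→1→4→3→11, push 2): res(3,11)=35
after path 6 (5→7→2→0→6→11, push 5): res(3,11)=35
after path 7 (5→7→2→8→4→3→11, push 4): res(3,11)=31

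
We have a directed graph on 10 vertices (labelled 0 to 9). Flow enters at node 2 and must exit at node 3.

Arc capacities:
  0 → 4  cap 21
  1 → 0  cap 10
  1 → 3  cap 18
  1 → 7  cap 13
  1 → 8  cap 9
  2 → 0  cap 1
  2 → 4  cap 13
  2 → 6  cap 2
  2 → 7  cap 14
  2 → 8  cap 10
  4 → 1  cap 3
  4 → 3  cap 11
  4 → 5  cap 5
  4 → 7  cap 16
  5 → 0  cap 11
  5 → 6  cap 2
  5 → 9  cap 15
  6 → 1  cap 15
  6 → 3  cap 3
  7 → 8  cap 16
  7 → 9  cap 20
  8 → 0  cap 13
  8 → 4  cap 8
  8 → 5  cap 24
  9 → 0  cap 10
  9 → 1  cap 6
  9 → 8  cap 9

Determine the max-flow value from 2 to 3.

Maximum flow value: 24

augment #1: 2→4→3 bottleneck 11, total now 11
augment #2: 2→6→3 bottleneck 2, total now 13
augment #3: 2→4→1→3 bottleneck 2, total now 15
augment #4: 2→0→4→1→3 bottleneck 1, total now 16
augment #5: 2→7→9→1→3 bottleneck 6, total now 22
augment #6: 2→8→5→6→3 bottleneck 1, total now 23
augment #7: 2→8→5→6→1→3 bottleneck 1, total now 24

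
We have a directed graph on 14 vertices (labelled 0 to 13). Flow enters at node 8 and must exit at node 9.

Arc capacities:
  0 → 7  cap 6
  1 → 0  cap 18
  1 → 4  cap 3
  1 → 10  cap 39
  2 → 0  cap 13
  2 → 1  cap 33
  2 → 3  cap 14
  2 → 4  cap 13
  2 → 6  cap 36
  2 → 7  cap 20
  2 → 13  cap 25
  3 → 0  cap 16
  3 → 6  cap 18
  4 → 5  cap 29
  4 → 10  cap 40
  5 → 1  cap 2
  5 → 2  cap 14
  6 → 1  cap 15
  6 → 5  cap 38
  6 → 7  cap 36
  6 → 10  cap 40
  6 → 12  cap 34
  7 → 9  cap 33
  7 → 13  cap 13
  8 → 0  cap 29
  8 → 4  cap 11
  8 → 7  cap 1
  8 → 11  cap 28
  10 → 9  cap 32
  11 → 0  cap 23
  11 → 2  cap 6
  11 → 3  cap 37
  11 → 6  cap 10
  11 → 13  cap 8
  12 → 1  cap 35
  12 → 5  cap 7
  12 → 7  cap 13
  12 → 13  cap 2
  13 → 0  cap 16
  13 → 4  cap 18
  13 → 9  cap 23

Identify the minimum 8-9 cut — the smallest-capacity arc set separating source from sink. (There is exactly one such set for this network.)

augment #1: 8→7→9 push 1
augment #2: 8→0→7→9 push 6
augment #3: 8→4→10→9 push 11
augment #4: 8→11→13→9 push 8
augment #5: 8→11→2→7→9 push 6
augment #6: 8→11→6→7→9 push 10
augment #7: 8→11→3→6→7→9 push 4
max flow = 46; residual-reachable set from 8 gives S-side
cut edges (S→T): {(0,7), (8,4), (8,7), (8,11)} total cap 46

Min-cut arcs: {(0,7), (8,4), (8,7), (8,11)} (total capacity 46)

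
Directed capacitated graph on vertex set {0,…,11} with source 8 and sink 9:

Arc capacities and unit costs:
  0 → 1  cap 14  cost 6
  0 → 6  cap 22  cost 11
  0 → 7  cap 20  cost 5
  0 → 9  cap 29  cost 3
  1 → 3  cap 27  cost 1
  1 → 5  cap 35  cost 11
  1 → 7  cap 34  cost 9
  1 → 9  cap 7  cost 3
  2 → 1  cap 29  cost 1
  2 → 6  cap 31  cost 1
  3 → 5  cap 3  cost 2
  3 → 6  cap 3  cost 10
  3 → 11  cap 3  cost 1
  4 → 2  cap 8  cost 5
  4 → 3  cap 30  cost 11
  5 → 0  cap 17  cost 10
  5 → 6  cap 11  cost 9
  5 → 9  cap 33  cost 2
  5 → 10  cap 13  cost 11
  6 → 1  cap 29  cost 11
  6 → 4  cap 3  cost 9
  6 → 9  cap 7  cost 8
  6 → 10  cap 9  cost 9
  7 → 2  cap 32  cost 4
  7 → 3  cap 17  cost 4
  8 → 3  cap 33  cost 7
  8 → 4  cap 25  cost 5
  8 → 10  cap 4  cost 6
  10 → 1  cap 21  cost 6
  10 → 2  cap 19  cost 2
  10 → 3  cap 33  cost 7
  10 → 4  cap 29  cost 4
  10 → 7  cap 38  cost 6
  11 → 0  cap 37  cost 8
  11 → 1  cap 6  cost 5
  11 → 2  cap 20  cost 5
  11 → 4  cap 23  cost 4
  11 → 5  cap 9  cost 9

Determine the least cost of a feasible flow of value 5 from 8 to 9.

Minimum cost for 5 units: 57

shortest-cost path #1: 8→3→5→9 push 3 @ unit cost 11 (adds 33)
shortest-cost path #2: 8→10→2→1→9 push 2 @ unit cost 12 (adds 24)
total cost = 57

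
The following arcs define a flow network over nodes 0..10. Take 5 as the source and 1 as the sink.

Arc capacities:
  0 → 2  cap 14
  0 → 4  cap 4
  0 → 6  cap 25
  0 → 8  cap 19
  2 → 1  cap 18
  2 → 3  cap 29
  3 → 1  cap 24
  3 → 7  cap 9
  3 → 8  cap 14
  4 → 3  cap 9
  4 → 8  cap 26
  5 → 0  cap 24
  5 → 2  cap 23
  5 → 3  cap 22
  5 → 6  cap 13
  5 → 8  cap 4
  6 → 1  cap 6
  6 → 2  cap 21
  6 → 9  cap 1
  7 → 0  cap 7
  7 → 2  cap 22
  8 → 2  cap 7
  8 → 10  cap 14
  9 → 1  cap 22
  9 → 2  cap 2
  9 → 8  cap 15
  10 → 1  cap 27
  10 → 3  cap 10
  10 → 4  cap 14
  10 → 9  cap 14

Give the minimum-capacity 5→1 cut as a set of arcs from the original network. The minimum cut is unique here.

Min-cut arcs: {(2,1), (3,1), (6,1), (6,9), (8,10)} (total capacity 63)

augment #1: 5→2→1 push 18
augment #2: 5→3→1 push 22
augment #3: 5→6→1 push 6
augment #4: 5→2→3→1 push 2
augment #5: 5→6→9→1 push 1
augment #6: 5→8→10→1 push 4
augment #7: 5→0→8→10→1 push 10
max flow = 63; residual-reachable set from 5 gives S-side
cut edges (S→T): {(2,1), (3,1), (6,1), (6,9), (8,10)} total cap 63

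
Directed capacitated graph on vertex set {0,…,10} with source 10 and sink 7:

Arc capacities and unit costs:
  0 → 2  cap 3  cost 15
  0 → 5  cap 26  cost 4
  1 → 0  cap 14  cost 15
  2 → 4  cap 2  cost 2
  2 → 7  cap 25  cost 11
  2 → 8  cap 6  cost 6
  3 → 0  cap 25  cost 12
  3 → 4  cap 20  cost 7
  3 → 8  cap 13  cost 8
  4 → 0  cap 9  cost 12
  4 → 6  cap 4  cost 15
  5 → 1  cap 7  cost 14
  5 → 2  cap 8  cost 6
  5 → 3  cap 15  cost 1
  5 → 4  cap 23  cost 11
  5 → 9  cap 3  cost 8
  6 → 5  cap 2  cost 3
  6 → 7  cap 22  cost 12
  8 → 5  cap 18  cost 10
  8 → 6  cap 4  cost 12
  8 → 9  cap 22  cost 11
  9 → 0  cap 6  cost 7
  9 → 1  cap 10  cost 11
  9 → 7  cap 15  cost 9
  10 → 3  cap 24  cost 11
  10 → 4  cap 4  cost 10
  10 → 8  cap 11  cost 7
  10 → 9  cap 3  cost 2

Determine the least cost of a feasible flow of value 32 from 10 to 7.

Minimum cost for 32 units: 1090

shortest-cost path #1: 10→9→7 push 3 @ unit cost 11 (adds 33)
shortest-cost path #2: 10→8→9→7 push 11 @ unit cost 27 (adds 297)
shortest-cost path #3: 10→4→6→7 push 4 @ unit cost 37 (adds 148)
shortest-cost path #4: 10→3→8→9→7 push 1 @ unit cost 39 (adds 39)
shortest-cost path #5: 10→3→8→6→7 push 4 @ unit cost 43 (adds 172)
shortest-cost path #6: 10→3→0→5→2→7 push 8 @ unit cost 44 (adds 352)
shortest-cost path #7: 10→3→0→2→7 push 1 @ unit cost 49 (adds 49)
total cost = 1090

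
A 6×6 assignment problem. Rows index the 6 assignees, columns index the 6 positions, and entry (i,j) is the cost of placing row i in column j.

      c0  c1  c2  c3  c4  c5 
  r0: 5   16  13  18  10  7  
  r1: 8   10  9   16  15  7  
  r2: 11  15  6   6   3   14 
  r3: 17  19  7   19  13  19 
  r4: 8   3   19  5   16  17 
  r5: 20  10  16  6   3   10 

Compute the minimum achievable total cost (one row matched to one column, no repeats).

one of 2 optimal assignments: row0→col0 (cost 5), row1→col5 (cost 7), row2→col3 (cost 6), row3→col2 (cost 7), row4→col1 (cost 3), row5→col4 (cost 3)
total = 5 + 7 + 6 + 7 + 3 + 3 = 31

Minimum assignment cost: 31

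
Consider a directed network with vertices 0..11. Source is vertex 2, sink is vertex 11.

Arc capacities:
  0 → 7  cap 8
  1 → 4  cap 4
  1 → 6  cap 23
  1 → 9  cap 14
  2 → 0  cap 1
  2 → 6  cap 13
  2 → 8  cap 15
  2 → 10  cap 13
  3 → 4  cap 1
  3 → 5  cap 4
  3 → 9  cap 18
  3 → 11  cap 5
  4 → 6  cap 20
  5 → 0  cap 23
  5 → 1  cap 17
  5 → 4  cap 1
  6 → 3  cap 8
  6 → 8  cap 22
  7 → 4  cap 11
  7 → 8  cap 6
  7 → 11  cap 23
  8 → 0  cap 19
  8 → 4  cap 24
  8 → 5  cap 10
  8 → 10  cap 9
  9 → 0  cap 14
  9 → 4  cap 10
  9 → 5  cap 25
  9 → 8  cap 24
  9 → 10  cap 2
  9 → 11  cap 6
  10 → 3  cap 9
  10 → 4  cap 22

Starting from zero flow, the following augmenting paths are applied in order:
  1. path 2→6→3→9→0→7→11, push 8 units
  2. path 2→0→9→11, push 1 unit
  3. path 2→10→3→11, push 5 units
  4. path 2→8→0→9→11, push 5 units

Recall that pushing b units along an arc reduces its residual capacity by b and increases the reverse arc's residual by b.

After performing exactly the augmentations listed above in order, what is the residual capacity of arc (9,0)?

after path 1 (2→6→3→9→0→7→11, push 8): res(9,0)=6
after path 2 (2→0→9→11, push 1): res(9,0)=7
after path 3 (2→10→3→11, push 5): res(9,0)=7
after path 4 (2→8→0→9→11, push 5): res(9,0)=12

Residual capacity of (9,0): 12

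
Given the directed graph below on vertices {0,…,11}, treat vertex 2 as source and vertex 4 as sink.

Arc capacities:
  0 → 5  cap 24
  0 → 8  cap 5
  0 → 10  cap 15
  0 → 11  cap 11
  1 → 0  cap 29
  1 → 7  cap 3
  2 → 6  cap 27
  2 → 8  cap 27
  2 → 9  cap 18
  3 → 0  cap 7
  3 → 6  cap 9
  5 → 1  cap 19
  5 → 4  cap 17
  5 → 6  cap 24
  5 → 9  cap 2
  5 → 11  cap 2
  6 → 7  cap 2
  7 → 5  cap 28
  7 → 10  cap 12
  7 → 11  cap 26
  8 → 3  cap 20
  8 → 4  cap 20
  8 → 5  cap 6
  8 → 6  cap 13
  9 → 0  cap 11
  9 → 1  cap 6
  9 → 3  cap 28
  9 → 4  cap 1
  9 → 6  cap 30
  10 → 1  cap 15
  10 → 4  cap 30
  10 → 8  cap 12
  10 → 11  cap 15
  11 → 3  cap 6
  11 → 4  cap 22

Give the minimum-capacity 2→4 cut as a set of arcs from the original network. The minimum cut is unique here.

augment #1: 2→8→4 push 20
augment #2: 2→9→4 push 1
augment #3: 2→8→5→4 push 6
augment #4: 2→6→7→5→4 push 2
augment #5: 2→9→0→5→4 push 9
augment #6: 2→9→0→10→4 push 2
augment #7: 2→8→3→0→10→4 push 1
augment #8: 2→9→1→0→10→4 push 6
max flow = 47; residual-reachable set from 2 gives S-side
cut edges (S→T): {(2,8), (2,9), (6,7)} total cap 47

Min-cut arcs: {(2,8), (2,9), (6,7)} (total capacity 47)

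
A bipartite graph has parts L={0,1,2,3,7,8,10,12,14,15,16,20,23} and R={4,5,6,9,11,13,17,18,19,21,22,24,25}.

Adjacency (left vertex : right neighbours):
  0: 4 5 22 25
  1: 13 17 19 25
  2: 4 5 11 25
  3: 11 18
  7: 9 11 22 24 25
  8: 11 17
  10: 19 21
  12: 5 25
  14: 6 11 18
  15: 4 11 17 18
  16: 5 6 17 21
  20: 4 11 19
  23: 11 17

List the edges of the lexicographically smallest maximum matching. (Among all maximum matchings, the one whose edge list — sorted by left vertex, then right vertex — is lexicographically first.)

|M| = 12 (so the lex-smallest maximum matching has 12 edges)
process left vertices in ascending order; for each, take the smallest-labelled available neighbour that still permits 12 edges overall, or leave it unmatched if none does
lex-smallest matching: {0-22, 1-13, 2-4, 3-11, 7-9, 8-17, 10-21, 12-25, 14-6, 15-18, 16-5, 20-19}

Lex-smallest maximum matching: {(0,22), (1,13), (2,4), (3,11), (7,9), (8,17), (10,21), (12,25), (14,6), (15,18), (16,5), (20,19)}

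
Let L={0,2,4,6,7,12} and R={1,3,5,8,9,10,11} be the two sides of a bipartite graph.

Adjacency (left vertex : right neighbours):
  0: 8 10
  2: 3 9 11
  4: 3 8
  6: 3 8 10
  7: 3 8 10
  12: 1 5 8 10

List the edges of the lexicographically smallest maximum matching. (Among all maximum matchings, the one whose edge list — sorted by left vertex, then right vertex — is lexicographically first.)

Lex-smallest maximum matching: {(0,8), (2,9), (4,3), (6,10), (12,1)}

|M| = 5 (so the lex-smallest maximum matching has 5 edges)
process left vertices in ascending order; for each, take the smallest-labelled available neighbour that still permits 5 edges overall, or leave it unmatched if none does
lex-smallest matching: {0-8, 2-9, 4-3, 6-10, 12-1}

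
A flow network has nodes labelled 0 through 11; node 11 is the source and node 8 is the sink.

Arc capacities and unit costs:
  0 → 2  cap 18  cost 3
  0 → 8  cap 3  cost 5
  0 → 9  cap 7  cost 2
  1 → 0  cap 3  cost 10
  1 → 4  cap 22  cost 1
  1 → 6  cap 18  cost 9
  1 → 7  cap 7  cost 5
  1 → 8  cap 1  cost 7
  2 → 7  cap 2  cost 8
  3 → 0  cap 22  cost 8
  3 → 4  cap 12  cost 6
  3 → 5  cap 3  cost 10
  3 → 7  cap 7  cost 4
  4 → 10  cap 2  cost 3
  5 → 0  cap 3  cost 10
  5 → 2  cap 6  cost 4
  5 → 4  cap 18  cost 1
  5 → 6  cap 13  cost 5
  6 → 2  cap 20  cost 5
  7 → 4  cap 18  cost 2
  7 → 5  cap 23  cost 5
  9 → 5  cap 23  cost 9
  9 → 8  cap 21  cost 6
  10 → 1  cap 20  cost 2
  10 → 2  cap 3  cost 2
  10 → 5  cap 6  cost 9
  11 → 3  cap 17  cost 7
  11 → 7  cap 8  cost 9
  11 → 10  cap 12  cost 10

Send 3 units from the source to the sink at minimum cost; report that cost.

Minimum cost for 3 units: 59

shortest-cost path #1: 11→10→1→8 push 1 @ unit cost 19 (adds 19)
shortest-cost path #2: 11→3→0→8 push 2 @ unit cost 20 (adds 40)
total cost = 59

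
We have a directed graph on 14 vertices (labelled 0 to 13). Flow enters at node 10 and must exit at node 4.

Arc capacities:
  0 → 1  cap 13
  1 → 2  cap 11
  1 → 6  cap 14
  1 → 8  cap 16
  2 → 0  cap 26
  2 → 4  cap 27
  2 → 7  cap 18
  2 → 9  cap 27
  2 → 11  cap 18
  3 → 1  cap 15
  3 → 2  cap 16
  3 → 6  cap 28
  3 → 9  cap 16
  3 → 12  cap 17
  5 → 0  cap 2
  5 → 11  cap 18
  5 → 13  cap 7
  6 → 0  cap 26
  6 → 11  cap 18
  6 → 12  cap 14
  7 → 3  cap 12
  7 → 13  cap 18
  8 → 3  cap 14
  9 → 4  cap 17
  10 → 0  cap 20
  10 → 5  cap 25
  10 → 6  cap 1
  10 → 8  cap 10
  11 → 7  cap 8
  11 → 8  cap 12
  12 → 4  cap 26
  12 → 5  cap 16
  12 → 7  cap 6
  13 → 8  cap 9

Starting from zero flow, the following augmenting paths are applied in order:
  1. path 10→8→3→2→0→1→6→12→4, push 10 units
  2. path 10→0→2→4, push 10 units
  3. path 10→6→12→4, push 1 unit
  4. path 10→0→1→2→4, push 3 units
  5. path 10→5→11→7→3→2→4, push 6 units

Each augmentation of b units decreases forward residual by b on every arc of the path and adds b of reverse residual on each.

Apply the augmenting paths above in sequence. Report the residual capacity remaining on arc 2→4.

Residual capacity of (2,4): 8

after path 1 (10→8→3→2→0→1→6→12→4, push 10): res(2,4)=27
after path 2 (10→0→2→4, push 10): res(2,4)=17
after path 3 (10→6→12→4, push 1): res(2,4)=17
after path 4 (10→0→1→2→4, push 3): res(2,4)=14
after path 5 (10→5→11→7→3→2→4, push 6): res(2,4)=8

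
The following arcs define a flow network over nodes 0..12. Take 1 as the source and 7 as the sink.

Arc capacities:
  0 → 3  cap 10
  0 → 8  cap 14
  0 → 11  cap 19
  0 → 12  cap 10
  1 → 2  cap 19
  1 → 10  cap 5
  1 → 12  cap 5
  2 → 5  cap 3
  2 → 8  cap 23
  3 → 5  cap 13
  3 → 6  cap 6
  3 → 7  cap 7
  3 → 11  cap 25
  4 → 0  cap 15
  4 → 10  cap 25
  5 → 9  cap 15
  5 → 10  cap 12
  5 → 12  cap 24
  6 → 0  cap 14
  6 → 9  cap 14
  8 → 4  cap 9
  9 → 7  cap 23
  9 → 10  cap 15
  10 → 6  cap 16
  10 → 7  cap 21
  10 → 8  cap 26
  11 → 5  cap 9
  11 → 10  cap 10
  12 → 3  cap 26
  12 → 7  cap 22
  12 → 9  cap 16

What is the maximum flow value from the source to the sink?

Maximum flow value: 22

augment #1: 1→10→7 bottleneck 5, total now 5
augment #2: 1→12→7 bottleneck 5, total now 10
augment #3: 1→2→5→9→7 bottleneck 3, total now 13
augment #4: 1→2→8→4→10→7 bottleneck 9, total now 22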